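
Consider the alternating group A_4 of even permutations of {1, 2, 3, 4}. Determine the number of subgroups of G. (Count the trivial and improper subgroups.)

10

|G| = 12, so by Lagrange every subgroup order divides 12. Divisors: 1, 2, 3, 4, 6, 12.
Subgroups by order — order 1: 1; order 2: 3; order 3: 4; order 4: 1; order 6: 0; order 12: 1.
Total: 1 + 3 + 4 + 1 + 0 + 1 = 10.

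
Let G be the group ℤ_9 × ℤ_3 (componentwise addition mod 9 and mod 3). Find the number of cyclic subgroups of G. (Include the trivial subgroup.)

8

Each element a generates a cyclic subgroup ⟨a⟩; distinct elements may generate the same one (a cyclic group of order d has φ(d) generators).
Cyclic subgroups by order — order 1: 1; order 3: 4; order 9: 3.
Total: 8.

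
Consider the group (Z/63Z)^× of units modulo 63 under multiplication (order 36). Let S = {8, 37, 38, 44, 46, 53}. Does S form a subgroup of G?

The identity 1 ∉ S, so S is not a subgroup.

No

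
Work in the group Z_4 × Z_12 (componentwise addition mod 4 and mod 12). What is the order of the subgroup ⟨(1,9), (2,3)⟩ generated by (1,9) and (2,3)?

|⟨(1,9)⟩| = 4 and |⟨(2,3)⟩| = 4, so |H| is a multiple of lcm(4, 4) = 4 and divides |G| = 48.
Closing under the operation: H = {(0,0), (0,3), (0,6), (0,9), (1,0), (1,3), (1,6), (1,9), (2,0), (2,3), (2,6), (2,9), (3,0), (3,3), (3,6), (3,9)}, so |H| = 16.

16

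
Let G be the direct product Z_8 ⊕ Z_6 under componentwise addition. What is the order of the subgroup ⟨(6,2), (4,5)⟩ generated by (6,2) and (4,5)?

|⟨(6,2)⟩| = 12 and |⟨(4,5)⟩| = 6, so |H| is a multiple of lcm(12, 6) = 12 and divides |G| = 48.
Closing under the operation: H = {(0,0), (0,1), (0,2), (0,3), (0,4), (0,5), (2,0), (2,1), (2,2), (2,3), (2,4), (2,5), (4,0), (4,1), (4,2), (4,3), (4,4), (4,5), (6,0), (6,1), (6,2), (6,3), (6,4), (6,5)}, so |H| = 24.

24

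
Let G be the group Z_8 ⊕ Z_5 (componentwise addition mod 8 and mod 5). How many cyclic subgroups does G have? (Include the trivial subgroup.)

8

Group the elements of G by the cyclic subgroup they generate; each cyclic subgroup of order d accounts for φ(d) elements.
Cyclic subgroups by order — order 1: 1; order 2: 1; order 4: 1; order 5: 1; order 8: 1; order 10: 1; order 20: 1; order 40: 1.
Total: 8.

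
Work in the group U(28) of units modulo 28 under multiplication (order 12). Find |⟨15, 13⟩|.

4

|⟨15⟩| = 2 and |⟨13⟩| = 2, so |H| is a multiple of lcm(2, 2) = 2 and divides |G| = 12.
Closing under the operation: H = {1, 13, 15, 27}, so |H| = 4.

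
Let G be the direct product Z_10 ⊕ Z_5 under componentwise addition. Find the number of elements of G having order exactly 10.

24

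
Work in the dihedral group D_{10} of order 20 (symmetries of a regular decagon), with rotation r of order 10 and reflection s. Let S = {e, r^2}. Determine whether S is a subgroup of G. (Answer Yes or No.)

No

r^2 ∈ S but its inverse r^8 ∉ S, so S is not a subgroup.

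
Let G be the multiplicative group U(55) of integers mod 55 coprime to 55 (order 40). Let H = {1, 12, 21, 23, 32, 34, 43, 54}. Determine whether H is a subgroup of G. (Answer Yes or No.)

|H| = 8 divides |G| = 40, consistent with Lagrange.
H contains the identity, every element's inverse is in H, and H is closed under ·: it is a subgroup.

Yes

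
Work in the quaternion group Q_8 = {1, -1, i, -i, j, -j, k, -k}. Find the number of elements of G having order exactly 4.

The elements of order 4 are: i, -i, j, -j, k, -k.
That's 6.

6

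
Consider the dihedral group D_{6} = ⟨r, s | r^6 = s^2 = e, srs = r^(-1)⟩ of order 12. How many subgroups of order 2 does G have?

|G| = 12 and 2 | 12, so subgroups of order 2 are possible by Lagrange.
The subgroups of order 2 are: {e, r^2s}; {e, r^3}; {e, r^3s}; {e, r^4s}; … (7 in all).
So G has 7 subgroups of order 2.

7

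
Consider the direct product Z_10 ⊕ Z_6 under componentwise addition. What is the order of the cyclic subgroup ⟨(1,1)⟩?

The order of (1,1) in Z_10 × Z_6 is lcm(ord(1) in Z_10, ord(1) in Z_6).
ord(1) = 10 and ord(1) = 6, so |⟨(1,1)⟩| = lcm(10, 6) = 30.

30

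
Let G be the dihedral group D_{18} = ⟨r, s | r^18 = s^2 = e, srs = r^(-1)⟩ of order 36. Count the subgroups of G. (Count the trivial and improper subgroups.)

45

|G| = 36, so by Lagrange every subgroup order divides 36. Divisors: 1, 2, 3, 4, 6, 9, 12, 18, 36.
Subgroups by order — order 1: 1; order 2: 19; order 3: 1; order 4: 9; order 6: 7; order 9: 1; order 12: 3; order 18: 3; order 36: 1.
Total: 1 + 19 + 1 + 9 + 7 + 1 + 3 + 3 + 1 = 45.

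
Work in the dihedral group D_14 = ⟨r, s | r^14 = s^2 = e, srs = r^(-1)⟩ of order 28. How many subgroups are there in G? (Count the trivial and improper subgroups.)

28

|G| = 28, so by Lagrange every subgroup order divides 28. Divisors: 1, 2, 4, 7, 14, 28.
Subgroups by order — order 1: 1; order 2: 15; order 4: 7; order 7: 1; order 14: 3; order 28: 1.
Total: 1 + 15 + 7 + 1 + 3 + 1 = 28.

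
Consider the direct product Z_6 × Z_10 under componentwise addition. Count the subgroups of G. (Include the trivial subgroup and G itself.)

20

|G| = 60, so by Lagrange every subgroup order divides 60. Divisors: 1, 2, 3, 4, 5, 6, 10, 12, 15, 20, 30, 60.
Subgroups by order — order 1: 1; order 2: 3; order 3: 1; order 4: 1; order 5: 1; order 6: 3; order 10: 3; order 12: 1; order 15: 1; order 20: 1; order 30: 3; order 60: 1.
Total: 1 + 3 + 1 + 1 + 1 + 3 + 3 + 1 + 1 + 1 + 3 + 1 = 20.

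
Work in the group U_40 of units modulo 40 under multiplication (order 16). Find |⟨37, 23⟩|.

8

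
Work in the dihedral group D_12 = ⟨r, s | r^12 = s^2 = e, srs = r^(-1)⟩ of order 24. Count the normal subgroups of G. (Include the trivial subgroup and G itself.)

9

G has 34 subgroups. Checking conjugation-invariance by order — order 1: 1/1 normal; order 2: 1/13 normal; order 3: 1/1 normal; order 4: 1/7 normal; order 6: 1/5 normal; order 8: 0/3 normal; order 12: 3/3 normal; order 24: 1/1 normal.
Total normal subgroups: 9.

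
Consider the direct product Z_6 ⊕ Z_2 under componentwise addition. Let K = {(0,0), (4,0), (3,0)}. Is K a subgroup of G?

(4,0) ∈ K but its inverse (2,0) ∉ K, so K is not a subgroup.

No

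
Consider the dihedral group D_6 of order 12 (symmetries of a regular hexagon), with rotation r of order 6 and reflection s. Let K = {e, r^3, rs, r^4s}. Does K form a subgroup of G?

|K| = 4 divides |G| = 12, consistent with Lagrange.
K contains the identity, every element's inverse is in K, and K is closed under ·: it is a subgroup.

Yes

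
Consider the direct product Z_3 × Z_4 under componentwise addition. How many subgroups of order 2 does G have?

1

|G| = 12 and 2 | 12, so subgroups of order 2 are possible by Lagrange.
The subgroups of order 2 are: {(0,0), (0,2)}.
So G has 1 subgroup of order 2.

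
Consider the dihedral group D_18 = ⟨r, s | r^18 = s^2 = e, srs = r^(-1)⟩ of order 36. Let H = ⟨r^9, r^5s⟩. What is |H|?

|⟨r^9⟩| = 2 and |⟨r^5s⟩| = 2, so |H| is a multiple of lcm(2, 2) = 2 and divides |G| = 36.
Closing under the operation: H = {e, r^9, r^5s, r^14s}, so |H| = 4.

4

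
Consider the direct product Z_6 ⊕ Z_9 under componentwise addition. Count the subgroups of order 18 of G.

|G| = 54 and 18 | 54, so subgroups of order 18 are possible by Lagrange.
The subgroups of order 18 are: {(0,0), (0,1), (0,2), (0,3), (0,4), (0,5), (0,6), (0,7), (0,8), (3,0), (3,1), (3,2), (3,3), (3,4), (3,5), (3,6), (3,7), (3,8)}; {(0,0), (0,3), (0,6), (1,0), (1,3), (1,6), (2,0), (2,3), (2,6), (3,0), (3,3), (3,6), (4,0), (4,3), (4,6), (5,0), (5,3), (5,6)}; {(0,0), (0,3), (0,6), (1,1), (1,4), (1,7), (2,2), (2,5), (2,8), (3,0), (3,3), (3,6), (4,1), (4,4), (4,7), (5,2), (5,5), (5,8)}; {(0,0), (0,3), (0,6), (1,2), (1,5), (1,8), (2,1), (2,4), (2,7), (3,0), (3,3), (3,6), (4,2), (4,5), (4,8), (5,1), (5,4), (5,7)}.
So G has 4 subgroups of order 18.

4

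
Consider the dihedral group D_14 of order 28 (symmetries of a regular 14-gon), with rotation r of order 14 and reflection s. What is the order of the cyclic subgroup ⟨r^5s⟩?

2

Computing powers of r^5s: the smallest k with (r^5s)^k = e is k = 2.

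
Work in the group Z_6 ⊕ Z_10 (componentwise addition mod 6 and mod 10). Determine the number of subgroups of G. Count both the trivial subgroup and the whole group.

20

|G| = 60, so by Lagrange every subgroup order divides 60. Divisors: 1, 2, 3, 4, 5, 6, 10, 12, 15, 20, 30, 60.
Subgroups by order — order 1: 1; order 2: 3; order 3: 1; order 4: 1; order 5: 1; order 6: 3; order 10: 3; order 12: 1; order 15: 1; order 20: 1; order 30: 3; order 60: 1.
Total: 1 + 3 + 1 + 1 + 1 + 3 + 3 + 1 + 1 + 1 + 3 + 1 = 20.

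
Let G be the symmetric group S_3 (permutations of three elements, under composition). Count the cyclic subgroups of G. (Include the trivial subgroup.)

5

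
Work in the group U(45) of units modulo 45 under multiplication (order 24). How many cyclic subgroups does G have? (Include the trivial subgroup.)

12

A cyclic subgroup of order d is generated by each of its φ(d) elements of order d, so the cyclic subgroups of order d number (#elements of order d)/φ(d).
Cyclic subgroups by order — order 1: 1; order 2: 3; order 3: 1; order 4: 2; order 6: 3; order 12: 2.
Total: 12.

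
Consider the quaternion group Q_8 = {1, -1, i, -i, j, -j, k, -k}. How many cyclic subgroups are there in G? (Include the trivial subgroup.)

A cyclic subgroup of order d is generated by each of its φ(d) elements of order d, so the cyclic subgroups of order d number (#elements of order d)/φ(d).
Cyclic subgroups by order — order 1: 1; order 2: 1; order 4: 3.
Total: 5.

5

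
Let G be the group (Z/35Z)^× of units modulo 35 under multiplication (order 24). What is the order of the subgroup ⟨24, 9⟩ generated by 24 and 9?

12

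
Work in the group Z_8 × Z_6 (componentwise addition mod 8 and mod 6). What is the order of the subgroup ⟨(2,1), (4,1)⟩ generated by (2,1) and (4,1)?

24

|⟨(2,1)⟩| = 12 and |⟨(4,1)⟩| = 6, so |H| is a multiple of lcm(12, 6) = 12 and divides |G| = 48.
Closing under the operation: H = {(0,0), (0,1), (0,2), (0,3), (0,4), (0,5), (2,0), (2,1), (2,2), (2,3), (2,4), (2,5), (4,0), (4,1), (4,2), (4,3), (4,4), (4,5), (6,0), (6,1), (6,2), (6,3), (6,4), (6,5)}, so |H| = 24.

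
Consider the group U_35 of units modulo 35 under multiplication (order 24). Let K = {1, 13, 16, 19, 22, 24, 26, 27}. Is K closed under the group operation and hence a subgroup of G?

16 ∈ K but its inverse 11 ∉ K, so K is not a subgroup.

No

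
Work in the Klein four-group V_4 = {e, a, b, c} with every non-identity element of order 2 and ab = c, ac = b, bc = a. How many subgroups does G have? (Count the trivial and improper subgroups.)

5

|G| = 4, so by Lagrange every subgroup order divides 4. Divisors: 1, 2, 4.
Subgroups by order — order 1: 1; order 2: 3; order 4: 1.
Total: 1 + 3 + 1 = 5.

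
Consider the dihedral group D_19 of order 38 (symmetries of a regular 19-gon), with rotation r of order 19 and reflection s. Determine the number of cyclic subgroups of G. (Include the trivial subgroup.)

21

Each element a generates a cyclic subgroup ⟨a⟩; distinct elements may generate the same one (a cyclic group of order d has φ(d) generators).
Cyclic subgroups by order — order 1: 1; order 2: 19; order 19: 1.
Total: 21.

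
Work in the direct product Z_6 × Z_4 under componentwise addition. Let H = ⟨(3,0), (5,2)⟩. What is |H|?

12

|⟨(3,0)⟩| = 2 and |⟨(5,2)⟩| = 6, so |H| is a multiple of lcm(2, 6) = 6 and divides |G| = 24.
Closing under the operation: H = {(0,0), (0,2), (1,0), (1,2), (2,0), (2,2), (3,0), (3,2), (4,0), (4,2), (5,0), (5,2)}, so |H| = 12.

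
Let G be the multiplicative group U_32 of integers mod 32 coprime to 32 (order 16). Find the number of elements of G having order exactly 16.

No element of G has order 16 (even though 16 | 16).

0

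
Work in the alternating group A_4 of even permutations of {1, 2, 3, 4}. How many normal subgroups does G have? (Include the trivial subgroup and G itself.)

G has 10 subgroups. Checking conjugation-invariance by order — order 1: 1/1 normal; order 2: 0/3 normal; order 3: 0/4 normal; order 4: 1/1 normal; order 12: 1/1 normal.
Total normal subgroups: 3.

3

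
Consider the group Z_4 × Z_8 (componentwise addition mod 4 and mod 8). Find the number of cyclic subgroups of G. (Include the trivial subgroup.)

Group the elements of G by the cyclic subgroup they generate; each cyclic subgroup of order d accounts for φ(d) elements.
Cyclic subgroups by order — order 1: 1; order 2: 3; order 4: 6; order 8: 4.
Total: 14.

14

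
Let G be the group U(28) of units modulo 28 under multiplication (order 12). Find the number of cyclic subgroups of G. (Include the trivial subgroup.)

8

Each element a generates a cyclic subgroup ⟨a⟩; distinct elements may generate the same one (a cyclic group of order d has φ(d) generators).
Cyclic subgroups by order — order 1: 1; order 2: 3; order 3: 1; order 6: 3.
Total: 8.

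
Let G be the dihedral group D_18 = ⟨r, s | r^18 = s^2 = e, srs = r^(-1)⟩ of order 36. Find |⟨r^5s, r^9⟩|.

4

|⟨r^5s⟩| = 2 and |⟨r^9⟩| = 2, so |H| is a multiple of lcm(2, 2) = 2 and divides |G| = 36.
Closing under the operation: H = {e, r^9, r^5s, r^14s}, so |H| = 4.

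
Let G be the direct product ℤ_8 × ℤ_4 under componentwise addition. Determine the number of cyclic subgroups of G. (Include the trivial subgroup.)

14

Each element a generates a cyclic subgroup ⟨a⟩; distinct elements may generate the same one (a cyclic group of order d has φ(d) generators).
Cyclic subgroups by order — order 1: 1; order 2: 3; order 4: 6; order 8: 4.
Total: 14.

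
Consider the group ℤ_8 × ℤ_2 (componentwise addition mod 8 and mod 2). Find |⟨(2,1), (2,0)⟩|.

|⟨(2,1)⟩| = 4 and |⟨(2,0)⟩| = 4, so |H| is a multiple of lcm(4, 4) = 4 and divides |G| = 16.
Closing under the operation: H = {(0,0), (0,1), (2,0), (2,1), (4,0), (4,1), (6,0), (6,1)}, so |H| = 8.

8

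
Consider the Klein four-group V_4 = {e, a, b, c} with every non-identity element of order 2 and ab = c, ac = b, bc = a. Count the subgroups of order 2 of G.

|G| = 4 and 2 | 4, so subgroups of order 2 are possible by Lagrange.
The subgroups of order 2 are: {e, a}; {e, b}; {e, c}.
So G has 3 subgroups of order 2.

3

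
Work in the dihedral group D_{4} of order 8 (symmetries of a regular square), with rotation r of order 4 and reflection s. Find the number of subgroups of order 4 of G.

3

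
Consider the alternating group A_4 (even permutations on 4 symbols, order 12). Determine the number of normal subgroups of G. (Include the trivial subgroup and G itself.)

G has 10 subgroups. Checking conjugation-invariance by order — order 1: 1/1 normal; order 2: 0/3 normal; order 3: 0/4 normal; order 4: 1/1 normal; order 12: 1/1 normal.
Total normal subgroups: 3.

3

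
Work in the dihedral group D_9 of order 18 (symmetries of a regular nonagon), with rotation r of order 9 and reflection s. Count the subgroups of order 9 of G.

1

|G| = 18 and 9 | 18, so subgroups of order 9 are possible by Lagrange.
The subgroups of order 9 are: {e, r, r^2, r^3, r^4, r^5, r^6, r^7, r^8}.
So G has 1 subgroup of order 9.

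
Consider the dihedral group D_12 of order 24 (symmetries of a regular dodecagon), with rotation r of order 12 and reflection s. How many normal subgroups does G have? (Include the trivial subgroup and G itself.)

9

G has 34 subgroups. Checking conjugation-invariance by order — order 1: 1/1 normal; order 2: 1/13 normal; order 3: 1/1 normal; order 4: 1/7 normal; order 6: 1/5 normal; order 8: 0/3 normal; order 12: 3/3 normal; order 24: 1/1 normal.
Total normal subgroups: 9.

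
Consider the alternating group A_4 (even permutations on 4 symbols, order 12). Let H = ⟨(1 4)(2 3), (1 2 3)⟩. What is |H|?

12

|⟨(1 4)(2 3)⟩| = 2 and |⟨(1 2 3)⟩| = 3, so |H| is a multiple of lcm(2, 3) = 6 and divides |G| = 12.
Closing {(1 4)(2 3), (1 2 3)} under the group operation gives all of G, so |H| = 12.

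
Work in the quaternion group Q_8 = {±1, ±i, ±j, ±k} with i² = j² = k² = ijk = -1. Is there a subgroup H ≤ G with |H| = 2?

Yes

2 | 8. A subgroup of order 2 is {1, -1}.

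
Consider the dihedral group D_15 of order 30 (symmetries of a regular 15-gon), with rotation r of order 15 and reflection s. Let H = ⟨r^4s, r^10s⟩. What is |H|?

10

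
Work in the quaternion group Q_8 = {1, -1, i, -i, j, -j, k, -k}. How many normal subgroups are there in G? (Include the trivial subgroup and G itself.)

6

G has 6 subgroups. Checking conjugation-invariance by order — order 1: 1/1 normal; order 2: 1/1 normal; order 4: 3/3 normal; order 8: 1/1 normal.
Total normal subgroups: 6.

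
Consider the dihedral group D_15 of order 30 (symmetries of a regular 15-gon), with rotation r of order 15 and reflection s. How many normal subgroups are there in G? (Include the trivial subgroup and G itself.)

5

G has 28 subgroups. Checking conjugation-invariance by order — order 1: 1/1 normal; order 2: 0/15 normal; order 3: 1/1 normal; order 5: 1/1 normal; order 6: 0/5 normal; order 10: 0/3 normal; order 15: 1/1 normal; order 30: 1/1 normal.
Total normal subgroups: 5.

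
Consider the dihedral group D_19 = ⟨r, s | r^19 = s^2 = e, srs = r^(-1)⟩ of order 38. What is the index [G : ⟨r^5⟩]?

2

|⟨r^5⟩| = 19 and |G| = 38.
By Lagrange, [G : H] = |G|/|H| = 38/19 = 2.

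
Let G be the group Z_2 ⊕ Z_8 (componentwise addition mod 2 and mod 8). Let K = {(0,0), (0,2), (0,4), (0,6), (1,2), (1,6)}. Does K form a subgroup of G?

No

|K| = 6 does not divide |G| = 16, so by Lagrange K is not a subgroup.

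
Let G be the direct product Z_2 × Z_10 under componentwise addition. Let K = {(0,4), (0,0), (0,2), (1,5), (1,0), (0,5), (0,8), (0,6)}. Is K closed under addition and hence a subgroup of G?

No

|K| = 8 does not divide |G| = 20, so by Lagrange K is not a subgroup.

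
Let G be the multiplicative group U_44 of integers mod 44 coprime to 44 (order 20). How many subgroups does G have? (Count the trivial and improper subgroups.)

|G| = 20, so by Lagrange every subgroup order divides 20. Divisors: 1, 2, 4, 5, 10, 20.
Subgroups by order — order 1: 1; order 2: 3; order 4: 1; order 5: 1; order 10: 3; order 20: 1.
Total: 1 + 3 + 1 + 1 + 3 + 1 = 10.

10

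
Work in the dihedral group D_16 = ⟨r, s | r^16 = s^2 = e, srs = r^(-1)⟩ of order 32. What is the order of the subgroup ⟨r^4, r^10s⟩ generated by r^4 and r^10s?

|⟨r^4⟩| = 4 and |⟨r^10s⟩| = 2, so |H| is a multiple of lcm(4, 2) = 4 and divides |G| = 32.
Closing under the operation: H = {e, r^4, r^8, r^12, r^2s, r^6s, r^10s, r^14s}, so |H| = 8.

8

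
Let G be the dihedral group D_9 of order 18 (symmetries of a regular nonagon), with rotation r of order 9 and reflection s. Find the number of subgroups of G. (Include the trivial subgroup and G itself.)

16

|G| = 18, so by Lagrange every subgroup order divides 18. Divisors: 1, 2, 3, 6, 9, 18.
Subgroups by order — order 1: 1; order 2: 9; order 3: 1; order 6: 3; order 9: 1; order 18: 1.
Total: 1 + 9 + 1 + 3 + 1 + 1 = 16.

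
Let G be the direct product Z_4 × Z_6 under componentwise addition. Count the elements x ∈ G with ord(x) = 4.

An element (a,b) has order lcm(ord(a), ord(b)); count pairs with lcm equal to 4.
Enumerating gives 4 such elements.

4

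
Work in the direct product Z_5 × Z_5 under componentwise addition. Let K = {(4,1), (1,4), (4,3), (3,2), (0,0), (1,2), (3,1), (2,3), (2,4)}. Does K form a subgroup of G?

No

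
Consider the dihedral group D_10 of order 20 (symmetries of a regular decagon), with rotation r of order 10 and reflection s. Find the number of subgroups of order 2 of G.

|G| = 20 and 2 | 20, so subgroups of order 2 are possible by Lagrange.
The subgroups of order 2 are: {e, r^2s}; {e, r^3s}; {e, r^4s}; {e, r^5}; … (11 in all).
So G has 11 subgroups of order 2.

11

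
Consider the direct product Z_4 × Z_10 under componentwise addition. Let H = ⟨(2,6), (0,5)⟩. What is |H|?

|⟨(2,6)⟩| = 10 and |⟨(0,5)⟩| = 2, so |H| is a multiple of lcm(10, 2) = 10 and divides |G| = 40.
Closing under the operation: H = {(0,0), (0,1), (0,2), (0,3), (0,4), (0,5), (0,6), (0,7), (0,8), (0,9), (2,0), (2,1), (2,2), (2,3), (2,4), (2,5), (2,6), (2,7), (2,8), (2,9)}, so |H| = 20.

20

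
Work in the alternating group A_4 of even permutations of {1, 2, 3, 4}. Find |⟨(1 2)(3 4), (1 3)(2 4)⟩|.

4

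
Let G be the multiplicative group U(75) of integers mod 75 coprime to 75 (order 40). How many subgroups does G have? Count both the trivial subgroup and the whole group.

|G| = 40, so by Lagrange every subgroup order divides 40. Divisors: 1, 2, 4, 5, 8, 10, 20, 40.
Subgroups by order — order 1: 1; order 2: 3; order 4: 3; order 5: 1; order 8: 1; order 10: 3; order 20: 3; order 40: 1.
Total: 1 + 3 + 3 + 1 + 1 + 3 + 3 + 1 = 16.

16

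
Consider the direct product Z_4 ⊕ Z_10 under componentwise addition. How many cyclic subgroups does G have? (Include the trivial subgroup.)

12

Each element a generates a cyclic subgroup ⟨a⟩; distinct elements may generate the same one (a cyclic group of order d has φ(d) generators).
Cyclic subgroups by order — order 1: 1; order 2: 3; order 4: 2; order 5: 1; order 10: 3; order 20: 2.
Total: 12.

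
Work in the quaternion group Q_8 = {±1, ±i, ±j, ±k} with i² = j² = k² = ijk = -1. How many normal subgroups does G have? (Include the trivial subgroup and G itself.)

6

G has 6 subgroups. Checking conjugation-invariance by order — order 1: 1/1 normal; order 2: 1/1 normal; order 4: 3/3 normal; order 8: 1/1 normal.
Total normal subgroups: 6.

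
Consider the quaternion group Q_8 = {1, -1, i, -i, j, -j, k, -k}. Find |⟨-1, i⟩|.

4

|⟨-1⟩| = 2 and |⟨i⟩| = 4, so |H| is a multiple of lcm(2, 4) = 4 and divides |G| = 8.
Closing under the operation: H = {1, -1, i, -i}, so |H| = 4.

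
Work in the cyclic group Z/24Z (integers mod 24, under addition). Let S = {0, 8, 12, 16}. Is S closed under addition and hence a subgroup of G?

Closure fails: 16 + 12 = 4 ∉ S. So S is not a subgroup.

No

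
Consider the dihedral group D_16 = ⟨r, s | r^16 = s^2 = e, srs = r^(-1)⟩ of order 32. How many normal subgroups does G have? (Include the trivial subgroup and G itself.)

8

G has 36 subgroups. Checking conjugation-invariance by order — order 1: 1/1 normal; order 2: 1/17 normal; order 4: 1/9 normal; order 8: 1/5 normal; order 16: 3/3 normal; order 32: 1/1 normal.
Total normal subgroups: 8.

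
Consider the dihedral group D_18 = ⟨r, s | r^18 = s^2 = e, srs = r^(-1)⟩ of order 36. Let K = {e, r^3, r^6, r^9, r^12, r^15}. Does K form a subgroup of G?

Yes

|K| = 6 divides |G| = 36, consistent with Lagrange.
K contains the identity, every element's inverse is in K, and K is closed under ·: it is a subgroup.
In fact K = ⟨r^15⟩.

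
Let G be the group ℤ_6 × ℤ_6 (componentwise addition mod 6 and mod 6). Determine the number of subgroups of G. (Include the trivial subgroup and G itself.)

30

|G| = 36, so by Lagrange every subgroup order divides 36. Divisors: 1, 2, 3, 4, 6, 9, 12, 18, 36.
Subgroups by order — order 1: 1; order 2: 3; order 3: 4; order 4: 1; order 6: 12; order 9: 1; order 12: 4; order 18: 3; order 36: 1.
Total: 1 + 3 + 4 + 1 + 12 + 1 + 4 + 3 + 1 = 30.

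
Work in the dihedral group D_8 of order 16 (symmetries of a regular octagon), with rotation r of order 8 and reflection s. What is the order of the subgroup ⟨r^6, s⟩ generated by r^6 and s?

|⟨r^6⟩| = 4 and |⟨s⟩| = 2, so |H| is a multiple of lcm(4, 2) = 4 and divides |G| = 16.
Closing under the operation: H = {e, r^2, r^4, r^6, s, r^2s, r^4s, r^6s}, so |H| = 8.

8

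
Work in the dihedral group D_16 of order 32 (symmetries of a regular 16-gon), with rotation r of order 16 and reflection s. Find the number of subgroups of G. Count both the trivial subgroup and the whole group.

|G| = 32, so by Lagrange every subgroup order divides 32. Divisors: 1, 2, 4, 8, 16, 32.
Subgroups by order — order 1: 1; order 2: 17; order 4: 9; order 8: 5; order 16: 3; order 32: 1.
Total: 1 + 17 + 9 + 5 + 3 + 1 = 36.

36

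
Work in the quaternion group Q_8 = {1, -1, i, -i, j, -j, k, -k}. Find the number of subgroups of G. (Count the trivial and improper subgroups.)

|G| = 8, so by Lagrange every subgroup order divides 8. Divisors: 1, 2, 4, 8.
Subgroups by order — order 1: 1; order 2: 1; order 4: 3; order 8: 1.
Total: 1 + 1 + 3 + 1 = 6.

6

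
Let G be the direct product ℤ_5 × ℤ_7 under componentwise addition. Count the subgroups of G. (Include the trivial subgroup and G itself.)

4

|G| = 35, so by Lagrange every subgroup order divides 35. Divisors: 1, 5, 7, 35.
Subgroups by order — order 1: 1; order 5: 1; order 7: 1; order 35: 1.
Total: 1 + 1 + 1 + 1 = 4.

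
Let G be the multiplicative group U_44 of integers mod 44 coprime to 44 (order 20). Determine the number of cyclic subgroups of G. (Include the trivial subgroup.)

Group the elements of G by the cyclic subgroup they generate; each cyclic subgroup of order d accounts for φ(d) elements.
Cyclic subgroups by order — order 1: 1; order 2: 3; order 5: 1; order 10: 3.
Total: 8.

8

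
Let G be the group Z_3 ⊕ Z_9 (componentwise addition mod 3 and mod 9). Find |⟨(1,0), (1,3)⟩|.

|⟨(1,0)⟩| = 3 and |⟨(1,3)⟩| = 3, so |H| is a multiple of lcm(3, 3) = 3 and divides |G| = 27.
Closing under the operation: H = {(0,0), (0,3), (0,6), (1,0), (1,3), (1,6), (2,0), (2,3), (2,6)}, so |H| = 9.

9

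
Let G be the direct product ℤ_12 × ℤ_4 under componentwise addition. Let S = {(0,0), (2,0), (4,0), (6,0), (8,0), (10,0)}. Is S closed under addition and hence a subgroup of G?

|S| = 6 divides |G| = 48, consistent with Lagrange.
S contains the identity, every element's inverse is in S, and S is closed under +: it is a subgroup.
In fact S = ⟨(10,0)⟩.

Yes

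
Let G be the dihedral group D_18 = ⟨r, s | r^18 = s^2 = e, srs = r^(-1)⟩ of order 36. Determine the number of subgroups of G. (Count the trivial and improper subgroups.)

45

|G| = 36, so by Lagrange every subgroup order divides 36. Divisors: 1, 2, 3, 4, 6, 9, 12, 18, 36.
Subgroups by order — order 1: 1; order 2: 19; order 3: 1; order 4: 9; order 6: 7; order 9: 1; order 12: 3; order 18: 3; order 36: 1.
Total: 1 + 19 + 1 + 9 + 7 + 1 + 3 + 3 + 1 = 45.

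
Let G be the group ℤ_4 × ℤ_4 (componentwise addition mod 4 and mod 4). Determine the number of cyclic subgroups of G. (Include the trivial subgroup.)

Each element a generates a cyclic subgroup ⟨a⟩; distinct elements may generate the same one (a cyclic group of order d has φ(d) generators).
Cyclic subgroups by order — order 1: 1; order 2: 3; order 4: 6.
Total: 10.

10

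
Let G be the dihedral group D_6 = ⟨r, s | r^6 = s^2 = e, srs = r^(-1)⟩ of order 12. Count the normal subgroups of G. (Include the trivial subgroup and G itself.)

7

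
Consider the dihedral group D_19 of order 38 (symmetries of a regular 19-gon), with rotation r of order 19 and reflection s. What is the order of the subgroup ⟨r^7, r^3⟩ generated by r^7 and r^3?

|⟨r^7⟩| = 19 and |⟨r^3⟩| = 19, so |H| is a multiple of lcm(19, 19) = 19 and divides |G| = 38.
Closing under the operation: H = {e, r, r^2, r^3, r^4, r^5, r^6, r^7, r^8, r^9, r^10, r^11, r^12, r^13, r^14, r^15, r^16, r^17, r^18}, so |H| = 19.

19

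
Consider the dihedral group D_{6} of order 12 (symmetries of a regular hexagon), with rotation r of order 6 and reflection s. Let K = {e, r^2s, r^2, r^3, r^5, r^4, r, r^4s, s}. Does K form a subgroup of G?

No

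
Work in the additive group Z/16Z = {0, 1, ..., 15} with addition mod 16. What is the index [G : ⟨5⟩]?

1

|⟨5⟩| = 16 and |G| = 16.
By Lagrange, [G : H] = |G|/|H| = 16/16 = 1.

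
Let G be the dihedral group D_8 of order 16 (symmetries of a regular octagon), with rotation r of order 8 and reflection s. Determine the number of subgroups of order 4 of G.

|G| = 16 and 4 | 16, so subgroups of order 4 are possible by Lagrange.
The subgroups of order 4 are: {e, r^2, r^4, r^6}; {e, r^4, r^2s, r^6s}; {e, r^4, r^3s, r^7s}; {e, r^4, s, r^4s}; … (5 in all).
So G has 5 subgroups of order 4.

5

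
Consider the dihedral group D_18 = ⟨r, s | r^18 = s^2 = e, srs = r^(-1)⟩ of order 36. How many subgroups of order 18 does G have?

|G| = 36 and 18 | 36, so subgroups of order 18 are possible by Lagrange.
The subgroups of order 18 are: {e, r, r^2, r^3, r^4, r^5, r^6, r^7, r^8, r^9, r^10, r^11, r^12, r^13, r^14, r^15, r^16, r^17}; {e, r^2, r^4, r^6, r^8, r^10, r^12, r^14, r^16, s, r^2s, r^4s, r^6s, r^8s, r^10s, r^12s, r^14s, r^16s}; {e, r^2, r^4, r^6, r^8, r^10, r^12, r^14, r^16, rs, r^3s, r^5s, r^7s, r^9s, r^11s, r^13s, r^15s, r^17s}.
So G has 3 subgroups of order 18.

3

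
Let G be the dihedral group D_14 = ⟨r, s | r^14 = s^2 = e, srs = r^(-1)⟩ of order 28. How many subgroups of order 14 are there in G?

|G| = 28 and 14 | 28, so subgroups of order 14 are possible by Lagrange.
The subgroups of order 14 are: {e, r, r^2, r^3, r^4, r^5, r^6, r^7, r^8, r^9, r^10, r^11, r^12, r^13}; {e, r^2, r^4, r^6, r^8, r^10, r^12, s, r^2s, r^4s, r^6s, r^8s, r^10s, r^12s}; {e, r^2, r^4, r^6, r^8, r^10, r^12, rs, r^3s, r^5s, r^7s, r^9s, r^11s, r^13s}.
So G has 3 subgroups of order 14.

3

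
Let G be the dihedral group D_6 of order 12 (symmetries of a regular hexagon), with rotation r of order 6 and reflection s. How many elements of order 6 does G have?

2

The elements of order 6 are: r, r^5.
That's 2.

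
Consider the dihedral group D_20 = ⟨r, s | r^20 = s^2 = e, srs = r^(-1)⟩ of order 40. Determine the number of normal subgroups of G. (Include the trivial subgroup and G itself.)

G has 48 subgroups. Checking conjugation-invariance by order — order 1: 1/1 normal; order 2: 1/21 normal; order 4: 1/11 normal; order 5: 1/1 normal; order 8: 0/5 normal; order 10: 1/5 normal; order 20: 3/3 normal; order 40: 1/1 normal.
Total normal subgroups: 9.

9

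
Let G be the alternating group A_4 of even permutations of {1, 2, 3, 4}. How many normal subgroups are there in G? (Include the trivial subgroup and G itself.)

G has 10 subgroups. Checking conjugation-invariance by order — order 1: 1/1 normal; order 2: 0/3 normal; order 3: 0/4 normal; order 4: 1/1 normal; order 12: 1/1 normal.
Total normal subgroups: 3.

3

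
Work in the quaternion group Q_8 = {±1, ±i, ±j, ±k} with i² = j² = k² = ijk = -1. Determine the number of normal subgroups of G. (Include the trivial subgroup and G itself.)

G has 6 subgroups. Checking conjugation-invariance by order — order 1: 1/1 normal; order 2: 1/1 normal; order 4: 3/3 normal; order 8: 1/1 normal.
Total normal subgroups: 6.

6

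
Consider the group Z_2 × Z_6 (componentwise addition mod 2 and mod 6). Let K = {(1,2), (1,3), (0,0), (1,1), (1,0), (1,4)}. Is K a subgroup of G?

No

(1,1) ∈ K but its inverse (1,5) ∉ K, so K is not a subgroup.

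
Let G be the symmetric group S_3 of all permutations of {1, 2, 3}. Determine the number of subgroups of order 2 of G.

|G| = 6 and 2 | 6, so subgroups of order 2 are possible by Lagrange.
The subgroups of order 2 are: {e, (1 2)}; {e, (1 3)}; {e, (2 3)}.
So G has 3 subgroups of order 2.

3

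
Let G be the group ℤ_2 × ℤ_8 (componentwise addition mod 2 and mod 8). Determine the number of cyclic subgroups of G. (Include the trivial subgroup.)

8

A cyclic subgroup of order d is generated by each of its φ(d) elements of order d, so the cyclic subgroups of order d number (#elements of order d)/φ(d).
Cyclic subgroups by order — order 1: 1; order 2: 3; order 4: 2; order 8: 2.
Total: 8.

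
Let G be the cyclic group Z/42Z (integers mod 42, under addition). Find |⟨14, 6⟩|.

21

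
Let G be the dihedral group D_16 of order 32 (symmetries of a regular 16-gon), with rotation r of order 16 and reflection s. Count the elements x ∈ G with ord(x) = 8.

4

The elements of order 8 are: r^2, r^6, r^10, r^14.
That's 4.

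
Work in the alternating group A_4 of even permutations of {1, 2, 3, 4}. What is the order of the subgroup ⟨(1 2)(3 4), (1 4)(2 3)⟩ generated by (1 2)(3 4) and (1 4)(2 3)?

|⟨(1 2)(3 4)⟩| = 2 and |⟨(1 4)(2 3)⟩| = 2, so |H| is a multiple of lcm(2, 2) = 2 and divides |G| = 12.
Closing under the operation: H = {e, (1 2)(3 4), (1 3)(2 4), (1 4)(2 3)}, so |H| = 4.

4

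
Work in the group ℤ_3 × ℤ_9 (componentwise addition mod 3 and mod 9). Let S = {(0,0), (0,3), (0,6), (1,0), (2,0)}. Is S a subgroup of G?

No

|S| = 5 does not divide |G| = 27, so by Lagrange S is not a subgroup.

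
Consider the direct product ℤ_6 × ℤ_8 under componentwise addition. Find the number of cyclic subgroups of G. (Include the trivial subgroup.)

16

Each element a generates a cyclic subgroup ⟨a⟩; distinct elements may generate the same one (a cyclic group of order d has φ(d) generators).
Cyclic subgroups by order — order 1: 1; order 2: 3; order 3: 1; order 4: 2; order 6: 3; order 8: 2; order 12: 2; order 24: 2.
Total: 16.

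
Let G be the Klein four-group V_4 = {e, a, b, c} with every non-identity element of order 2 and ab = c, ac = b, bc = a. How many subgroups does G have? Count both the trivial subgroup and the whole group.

|G| = 4, so by Lagrange every subgroup order divides 4. Divisors: 1, 2, 4.
Subgroups by order — order 1: 1; order 2: 3; order 4: 1.
Total: 1 + 3 + 1 = 5.

5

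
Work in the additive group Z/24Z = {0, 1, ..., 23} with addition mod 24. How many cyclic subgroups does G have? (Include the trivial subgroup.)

8

Group the elements of G by the cyclic subgroup they generate; each cyclic subgroup of order d accounts for φ(d) elements.
Cyclic subgroups by order — order 1: 1; order 2: 1; order 3: 1; order 4: 1; order 6: 1; order 8: 1; order 12: 1; order 24: 1.
Total: 8.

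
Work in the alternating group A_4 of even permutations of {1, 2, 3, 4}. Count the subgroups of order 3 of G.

|G| = 12 and 3 | 12, so subgroups of order 3 are possible by Lagrange.
The subgroups of order 3 are: {e, (1 2 3), (1 3 2)}; {e, (1 2 4), (1 4 2)}; {e, (1 3 4), (1 4 3)}; {e, (2 3 4), (2 4 3)}.
So G has 4 subgroups of order 3.

4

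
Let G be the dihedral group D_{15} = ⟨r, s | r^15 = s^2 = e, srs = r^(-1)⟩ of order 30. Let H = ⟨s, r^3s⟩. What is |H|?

|⟨s⟩| = 2 and |⟨r^3s⟩| = 2, so |H| is a multiple of lcm(2, 2) = 2 and divides |G| = 30.
Closing under the operation: H = {e, r^3, r^6, r^9, r^12, s, r^3s, r^6s, r^9s, r^12s}, so |H| = 10.

10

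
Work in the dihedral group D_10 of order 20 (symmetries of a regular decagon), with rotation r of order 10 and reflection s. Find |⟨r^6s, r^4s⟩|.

|⟨r^6s⟩| = 2 and |⟨r^4s⟩| = 2, so |H| is a multiple of lcm(2, 2) = 2 and divides |G| = 20.
Closing under the operation: H = {e, r^2, r^4, r^6, r^8, s, r^2s, r^4s, r^6s, r^8s}, so |H| = 10.

10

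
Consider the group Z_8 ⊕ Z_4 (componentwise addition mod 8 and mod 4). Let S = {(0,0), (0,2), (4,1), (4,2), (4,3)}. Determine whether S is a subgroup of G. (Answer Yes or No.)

No

|S| = 5 does not divide |G| = 32, so by Lagrange S is not a subgroup.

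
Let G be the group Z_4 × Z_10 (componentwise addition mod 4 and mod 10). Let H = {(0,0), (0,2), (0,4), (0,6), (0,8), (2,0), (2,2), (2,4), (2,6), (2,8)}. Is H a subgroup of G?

|H| = 10 divides |G| = 40, consistent with Lagrange.
H contains the identity, every element's inverse is in H, and H is closed under +: it is a subgroup.
In fact H = ⟨(2,4)⟩.

Yes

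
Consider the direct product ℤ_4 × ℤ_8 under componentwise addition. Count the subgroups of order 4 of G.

7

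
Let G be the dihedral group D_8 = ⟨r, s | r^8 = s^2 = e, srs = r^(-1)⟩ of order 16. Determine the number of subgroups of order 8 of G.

|G| = 16 and 8 | 16, so subgroups of order 8 are possible by Lagrange.
The subgroups of order 8 are: {e, r, r^2, r^3, r^4, r^5, r^6, r^7}; {e, r^2, r^4, r^6, s, r^2s, r^4s, r^6s}; {e, r^2, r^4, r^6, rs, r^3s, r^5s, r^7s}.
So G has 3 subgroups of order 8.

3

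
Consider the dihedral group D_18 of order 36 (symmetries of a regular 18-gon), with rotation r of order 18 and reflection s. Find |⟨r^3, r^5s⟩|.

12

|⟨r^3⟩| = 6 and |⟨r^5s⟩| = 2, so |H| is a multiple of lcm(6, 2) = 6 and divides |G| = 36.
Closing under the operation: H = {e, r^3, r^6, r^9, r^12, r^15, r^2s, r^5s, r^8s, r^11s, r^14s, r^17s}, so |H| = 12.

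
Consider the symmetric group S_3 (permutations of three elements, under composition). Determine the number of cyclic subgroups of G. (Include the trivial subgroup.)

5

Group the elements of G by the cyclic subgroup they generate; each cyclic subgroup of order d accounts for φ(d) elements.
Cyclic subgroups by order — order 1: 1; order 2: 3; order 3: 1.
Total: 5.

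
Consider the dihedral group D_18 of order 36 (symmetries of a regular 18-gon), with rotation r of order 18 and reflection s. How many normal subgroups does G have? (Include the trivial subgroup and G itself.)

G has 45 subgroups. Checking conjugation-invariance by order — order 1: 1/1 normal; order 2: 1/19 normal; order 3: 1/1 normal; order 4: 0/9 normal; order 6: 1/7 normal; order 9: 1/1 normal; order 12: 0/3 normal; order 18: 3/3 normal; order 36: 1/1 normal.
Total normal subgroups: 9.

9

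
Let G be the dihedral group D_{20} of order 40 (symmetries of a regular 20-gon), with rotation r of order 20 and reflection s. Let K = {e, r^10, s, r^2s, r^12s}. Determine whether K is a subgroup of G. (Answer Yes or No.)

Closure fails: s · r^12s = r^8 ∉ K. So K is not a subgroup.

No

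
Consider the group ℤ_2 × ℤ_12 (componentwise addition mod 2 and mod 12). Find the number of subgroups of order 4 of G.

3

|G| = 24 and 4 | 24, so subgroups of order 4 are possible by Lagrange.
The subgroups of order 4 are: {(0,0), (0,3), (0,6), (0,9)}; {(0,0), (0,6), (1,0), (1,6)}; {(0,0), (0,6), (1,3), (1,9)}.
So G has 3 subgroups of order 4.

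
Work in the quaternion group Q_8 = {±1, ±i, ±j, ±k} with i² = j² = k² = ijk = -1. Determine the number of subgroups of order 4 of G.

3

|G| = 8 and 4 | 8, so subgroups of order 4 are possible by Lagrange.
The subgroups of order 4 are: {1, -1, i, -i}; {1, -1, j, -j}; {1, -1, k, -k}.
So G has 3 subgroups of order 4.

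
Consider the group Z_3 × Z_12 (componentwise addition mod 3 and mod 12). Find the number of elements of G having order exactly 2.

An element (a,b) has order lcm(ord(a), ord(b)); count pairs with lcm equal to 2.
Enumerating gives 1 such elements.

1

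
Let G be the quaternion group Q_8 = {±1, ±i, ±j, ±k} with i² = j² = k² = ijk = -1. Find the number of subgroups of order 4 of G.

|G| = 8 and 4 | 8, so subgroups of order 4 are possible by Lagrange.
The subgroups of order 4 are: {1, -1, i, -i}; {1, -1, j, -j}; {1, -1, k, -k}.
So G has 3 subgroups of order 4.

3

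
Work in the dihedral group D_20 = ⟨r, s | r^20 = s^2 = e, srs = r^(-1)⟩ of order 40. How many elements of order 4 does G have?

2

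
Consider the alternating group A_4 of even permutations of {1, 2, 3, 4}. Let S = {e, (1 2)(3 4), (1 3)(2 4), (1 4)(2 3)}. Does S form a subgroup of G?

Yes

|S| = 4 divides |G| = 12, consistent with Lagrange.
S contains the identity, every element's inverse is in S, and S is closed under ∘: it is a subgroup.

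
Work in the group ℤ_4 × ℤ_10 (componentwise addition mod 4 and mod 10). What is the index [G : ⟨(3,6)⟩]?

2

|⟨(3,6)⟩| = 20 and |G| = 40.
By Lagrange, [G : H] = |G|/|H| = 40/20 = 2.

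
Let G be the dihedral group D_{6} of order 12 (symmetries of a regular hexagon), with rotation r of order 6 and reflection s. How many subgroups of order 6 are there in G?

|G| = 12 and 6 | 12, so subgroups of order 6 are possible by Lagrange.
The subgroups of order 6 are: {e, r, r^2, r^3, r^4, r^5}; {e, r^2, r^4, s, r^2s, r^4s}; {e, r^2, r^4, rs, r^3s, r^5s}.
So G has 3 subgroups of order 6.

3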